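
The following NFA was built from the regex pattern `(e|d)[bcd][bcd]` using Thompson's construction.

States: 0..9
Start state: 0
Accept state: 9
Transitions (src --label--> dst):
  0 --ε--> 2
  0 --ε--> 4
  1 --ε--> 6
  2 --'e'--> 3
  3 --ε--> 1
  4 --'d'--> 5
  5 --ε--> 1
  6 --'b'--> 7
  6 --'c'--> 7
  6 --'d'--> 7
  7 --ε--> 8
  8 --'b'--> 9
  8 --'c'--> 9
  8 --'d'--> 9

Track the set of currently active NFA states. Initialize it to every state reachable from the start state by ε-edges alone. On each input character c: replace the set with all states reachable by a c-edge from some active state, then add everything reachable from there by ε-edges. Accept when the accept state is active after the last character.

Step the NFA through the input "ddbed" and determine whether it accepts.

Answer: REJECT

Derivation:
start: ε-closure({0}) = {0,2,4}
'd' @ 1: {1,5,6}
'd' @ 2: {7,8}
'b' @ 3: {9}  [accepting]
'e' @ 4: {}  — state set empty
rest 'd' ignored (set empty)
after full input: {}  (accept=9 not in)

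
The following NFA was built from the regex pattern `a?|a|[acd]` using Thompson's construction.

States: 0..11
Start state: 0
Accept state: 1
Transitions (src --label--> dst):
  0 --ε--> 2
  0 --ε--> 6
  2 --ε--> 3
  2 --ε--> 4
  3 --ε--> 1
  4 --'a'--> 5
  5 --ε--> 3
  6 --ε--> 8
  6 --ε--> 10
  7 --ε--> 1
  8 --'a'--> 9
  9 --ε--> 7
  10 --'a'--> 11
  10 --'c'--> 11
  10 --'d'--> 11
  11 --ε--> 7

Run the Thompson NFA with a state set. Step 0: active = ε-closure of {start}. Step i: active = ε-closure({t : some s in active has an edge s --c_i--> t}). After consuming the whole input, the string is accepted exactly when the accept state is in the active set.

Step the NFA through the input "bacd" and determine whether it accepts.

S₀ = ε-closure({0}) = {0,1,2,3,4,6,8,10}
'b' @ 1: {}  — state set empty
rest 'acd' ignored (set empty)
end set {} — state 1 not in

Answer: REJECT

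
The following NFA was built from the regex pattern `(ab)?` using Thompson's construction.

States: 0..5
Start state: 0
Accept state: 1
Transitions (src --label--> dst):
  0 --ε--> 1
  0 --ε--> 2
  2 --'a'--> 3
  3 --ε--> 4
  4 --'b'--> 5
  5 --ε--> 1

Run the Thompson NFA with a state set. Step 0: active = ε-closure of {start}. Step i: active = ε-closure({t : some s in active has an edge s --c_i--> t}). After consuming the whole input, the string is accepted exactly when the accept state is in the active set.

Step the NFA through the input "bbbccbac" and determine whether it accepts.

Answer: REJECT

Steps:
initial (ε-close {0}): {0,1,2}
'b' @ 1: {}  — state set empty
rest 'bbccbac' ignored (set empty)
final: {}; accept 1 not in set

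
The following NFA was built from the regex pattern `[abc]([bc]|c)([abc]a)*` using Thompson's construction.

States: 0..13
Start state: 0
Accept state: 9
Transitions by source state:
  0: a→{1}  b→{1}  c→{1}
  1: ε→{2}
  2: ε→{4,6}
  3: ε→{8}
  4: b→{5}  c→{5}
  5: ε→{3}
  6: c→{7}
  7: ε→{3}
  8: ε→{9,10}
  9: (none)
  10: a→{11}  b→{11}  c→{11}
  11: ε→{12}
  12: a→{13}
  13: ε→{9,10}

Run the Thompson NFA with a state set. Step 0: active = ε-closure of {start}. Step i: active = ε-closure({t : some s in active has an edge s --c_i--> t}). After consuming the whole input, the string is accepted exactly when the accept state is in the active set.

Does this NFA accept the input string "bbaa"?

Answer: ACCEPT

Trace:
start: ε-closure({0}) = {0}
'b' @ 1: {1,2,4,6}
'b' @ 2: {3,5,8,9,10}  (accept∈set)
'a' @ 3: {11,12}
'a' @ 4: {9,10,13}  (accept∈set)
after full input: {9,10,13}  (accept=9 in)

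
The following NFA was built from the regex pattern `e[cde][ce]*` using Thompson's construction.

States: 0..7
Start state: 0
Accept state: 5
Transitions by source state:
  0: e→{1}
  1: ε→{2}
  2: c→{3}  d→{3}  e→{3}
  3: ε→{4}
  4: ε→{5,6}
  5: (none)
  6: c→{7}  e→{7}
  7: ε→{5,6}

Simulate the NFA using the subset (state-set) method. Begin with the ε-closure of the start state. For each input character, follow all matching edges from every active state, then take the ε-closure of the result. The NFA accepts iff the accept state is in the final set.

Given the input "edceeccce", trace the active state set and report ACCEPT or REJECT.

initial (ε-close {0}): {0}
'e' @ 1: {1,2}
'd' @ 2: {3,4,5,6}  (accept∈set)
'c' @ 3: {5,6,7}  (accept∈set)
'e' @ 4: {5,6,7}  (accept∈set)
'e' @ 5: {5,6,7}  (accept∈set)
'c' @ 6: {5,6,7}  (accept∈set)
'c' @ 7: {5,6,7}  (accept∈set)
'c' @ 8: {5,6,7}  (accept∈set)
'e' @ 9: {5,6,7}  (accept∈set)
end set {5,6,7} — state 5 in

Answer: ACCEPT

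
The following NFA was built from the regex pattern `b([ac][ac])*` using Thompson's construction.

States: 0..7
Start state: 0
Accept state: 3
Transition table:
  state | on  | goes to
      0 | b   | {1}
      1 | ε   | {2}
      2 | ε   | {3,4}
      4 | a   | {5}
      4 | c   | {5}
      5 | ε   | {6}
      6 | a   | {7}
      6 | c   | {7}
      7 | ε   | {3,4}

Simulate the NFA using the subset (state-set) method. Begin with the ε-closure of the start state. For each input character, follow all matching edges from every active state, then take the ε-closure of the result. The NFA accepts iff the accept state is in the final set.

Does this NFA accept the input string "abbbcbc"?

start: ε-closure({0}) = {0}
'a' @ 1: {}  — state set empty
rest 'bbbcbc' ignored (set empty)
final: {}; accept 3 not in set

Answer: REJECT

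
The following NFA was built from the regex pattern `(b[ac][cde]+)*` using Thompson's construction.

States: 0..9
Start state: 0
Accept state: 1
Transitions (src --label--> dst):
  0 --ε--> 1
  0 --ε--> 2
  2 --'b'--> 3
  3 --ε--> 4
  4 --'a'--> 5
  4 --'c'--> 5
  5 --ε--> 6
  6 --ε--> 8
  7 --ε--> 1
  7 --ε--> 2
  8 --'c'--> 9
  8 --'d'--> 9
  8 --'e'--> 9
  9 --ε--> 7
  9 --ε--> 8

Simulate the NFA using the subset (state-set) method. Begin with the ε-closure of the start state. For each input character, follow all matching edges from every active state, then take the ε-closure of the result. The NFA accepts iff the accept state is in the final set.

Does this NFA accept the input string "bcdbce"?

Answer: ACCEPT

Derivation:
start: ε-closure({0}) = {0,1,2}
'b' @ 1: {3,4}
'c' @ 2: {5,6,8}
'd' @ 3: {1,2,7,8,9}  ✓accept
'b' @ 4: {3,4}
'c' @ 5: {5,6,8}
'e' @ 6: {1,2,7,8,9}  ✓accept
after full input: {1,2,7,8,9}  (accept=1 in)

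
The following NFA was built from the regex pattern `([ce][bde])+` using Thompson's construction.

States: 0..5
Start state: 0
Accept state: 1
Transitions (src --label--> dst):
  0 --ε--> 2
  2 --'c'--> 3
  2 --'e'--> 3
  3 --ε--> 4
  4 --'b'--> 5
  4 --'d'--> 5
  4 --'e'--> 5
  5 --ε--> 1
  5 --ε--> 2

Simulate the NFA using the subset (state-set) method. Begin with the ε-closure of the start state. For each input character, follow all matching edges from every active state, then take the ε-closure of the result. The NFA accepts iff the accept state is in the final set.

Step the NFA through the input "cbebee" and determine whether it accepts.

Answer: ACCEPT

Derivation:
initial (ε-close {0}): {0,2}
'c' @ 1: {3,4}
'b' @ 2: {1,2,5}  [accepting]
'e' @ 3: {3,4}
'b' @ 4: {1,2,5}  [accepting]
'e' @ 5: {3,4}
'e' @ 6: {1,2,5}  [accepting]
end set {1,2,5} — state 1 in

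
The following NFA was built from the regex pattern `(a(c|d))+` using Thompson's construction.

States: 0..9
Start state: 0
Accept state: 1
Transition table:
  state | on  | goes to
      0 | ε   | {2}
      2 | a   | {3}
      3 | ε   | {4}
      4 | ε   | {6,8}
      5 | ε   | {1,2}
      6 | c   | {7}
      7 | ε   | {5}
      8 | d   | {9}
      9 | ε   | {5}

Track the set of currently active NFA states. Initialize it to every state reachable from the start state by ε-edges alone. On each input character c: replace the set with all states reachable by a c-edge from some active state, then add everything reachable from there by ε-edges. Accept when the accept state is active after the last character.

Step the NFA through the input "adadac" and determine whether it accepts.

Answer: ACCEPT

Steps:
S₀ = ε-closure({0}) = {0,2}
'a' @ 1: {3,4,6,8}
'd' @ 2: {1,2,5,9}  ✓accept
'a' @ 3: {3,4,6,8}
'd' @ 4: {1,2,5,9}  ✓accept
'a' @ 5: {3,4,6,8}
'c' @ 6: {1,2,5,7}  ✓accept
end set {1,2,5,7} — state 1 in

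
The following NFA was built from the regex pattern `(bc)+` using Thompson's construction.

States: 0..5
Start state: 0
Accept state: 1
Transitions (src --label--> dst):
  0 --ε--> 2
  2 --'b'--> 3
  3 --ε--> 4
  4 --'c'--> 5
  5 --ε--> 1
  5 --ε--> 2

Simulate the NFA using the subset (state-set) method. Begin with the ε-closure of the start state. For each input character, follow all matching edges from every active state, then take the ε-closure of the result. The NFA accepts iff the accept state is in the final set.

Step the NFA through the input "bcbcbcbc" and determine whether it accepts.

Answer: ACCEPT

Derivation:
initial (ε-close {0}): {0,2}
'b' @ 1: {3,4}
'c' @ 2: {1,2,5}  (accept∈set)
'b' @ 3: {3,4}
'c' @ 4: {1,2,5}  (accept∈set)
'b' @ 5: {3,4}
'c' @ 6: {1,2,5}  (accept∈set)
'b' @ 7: {3,4}
'c' @ 8: {1,2,5}  (accept∈set)
after full input: {1,2,5}  (accept=1 in)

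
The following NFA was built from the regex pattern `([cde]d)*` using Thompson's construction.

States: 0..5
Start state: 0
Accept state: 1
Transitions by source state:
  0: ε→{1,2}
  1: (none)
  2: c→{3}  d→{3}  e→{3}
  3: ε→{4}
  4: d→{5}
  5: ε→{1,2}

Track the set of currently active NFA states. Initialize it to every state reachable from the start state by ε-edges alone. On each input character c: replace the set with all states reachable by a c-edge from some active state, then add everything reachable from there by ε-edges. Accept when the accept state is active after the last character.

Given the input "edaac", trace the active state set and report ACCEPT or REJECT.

Answer: REJECT

Steps:
start: ε-closure({0}) = {0,1,2}
'e' @ 1: {3,4}
'd' @ 2: {1,2,5}  (accept∈set)
'a' @ 3: {}  — dead — no transitions
rest 'ac' ignored (set empty)
final: {}; accept 1 not in set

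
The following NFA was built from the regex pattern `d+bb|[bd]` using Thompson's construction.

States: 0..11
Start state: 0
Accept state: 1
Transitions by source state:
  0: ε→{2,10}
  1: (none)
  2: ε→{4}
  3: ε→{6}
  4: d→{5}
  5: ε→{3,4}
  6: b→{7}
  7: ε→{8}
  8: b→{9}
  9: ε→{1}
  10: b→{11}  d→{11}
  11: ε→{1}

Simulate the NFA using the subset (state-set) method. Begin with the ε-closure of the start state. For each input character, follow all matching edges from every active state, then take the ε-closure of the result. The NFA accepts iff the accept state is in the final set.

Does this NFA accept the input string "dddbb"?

initial (ε-close {0}): {0,2,4,10}
'd' @ 1: {1,3,4,5,6,11}  ✓accept
'd' @ 2: {3,4,5,6}
'd' @ 3: {3,4,5,6}
'b' @ 4: {7,8}
'b' @ 5: {1,9}  ✓accept
after full input: {1,9}  (accept=1 in)

Answer: ACCEPT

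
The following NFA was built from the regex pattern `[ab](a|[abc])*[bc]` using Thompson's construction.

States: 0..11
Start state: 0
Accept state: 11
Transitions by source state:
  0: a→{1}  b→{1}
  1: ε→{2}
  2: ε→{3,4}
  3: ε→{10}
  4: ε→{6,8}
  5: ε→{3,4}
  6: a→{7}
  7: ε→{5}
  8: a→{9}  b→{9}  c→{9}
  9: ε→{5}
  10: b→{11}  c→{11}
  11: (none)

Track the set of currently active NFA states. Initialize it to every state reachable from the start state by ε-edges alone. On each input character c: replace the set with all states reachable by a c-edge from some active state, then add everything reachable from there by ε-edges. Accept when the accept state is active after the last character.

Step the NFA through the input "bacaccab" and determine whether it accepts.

S₀ = ε-closure({0}) = {0}
'b' @ 1: {1,2,3,4,6,8,10}
'a' @ 2: {3,4,5,6,7,8,9,10}
'c' @ 3: {3,4,5,6,8,9,10,11}  (accept∈set)
'a' @ 4: {3,4,5,6,7,8,9,10}
'c' @ 5: {3,4,5,6,8,9,10,11}  (accept∈set)
'c' @ 6: {3,4,5,6,8,9,10,11}  (accept∈set)
'a' @ 7: {3,4,5,6,7,8,9,10}
'b' @ 8: {3,4,5,6,8,9,10,11}  (accept∈set)
after full input: {3,4,5,6,8,9,10,11}  (accept=11 in)

Answer: ACCEPT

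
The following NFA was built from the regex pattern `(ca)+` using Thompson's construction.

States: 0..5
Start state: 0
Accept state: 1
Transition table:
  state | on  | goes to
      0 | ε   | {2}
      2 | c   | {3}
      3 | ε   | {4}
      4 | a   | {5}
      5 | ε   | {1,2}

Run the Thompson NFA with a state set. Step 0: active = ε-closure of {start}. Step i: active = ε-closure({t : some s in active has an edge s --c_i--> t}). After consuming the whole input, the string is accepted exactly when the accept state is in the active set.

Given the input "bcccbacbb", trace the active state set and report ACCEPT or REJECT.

start: ε-closure({0}) = {0,2}
'b' @ 1: {}  — dead — no transitions
rest 'cccbacbb' ignored (set empty)
final: {}; accept 1 not in set

Answer: REJECT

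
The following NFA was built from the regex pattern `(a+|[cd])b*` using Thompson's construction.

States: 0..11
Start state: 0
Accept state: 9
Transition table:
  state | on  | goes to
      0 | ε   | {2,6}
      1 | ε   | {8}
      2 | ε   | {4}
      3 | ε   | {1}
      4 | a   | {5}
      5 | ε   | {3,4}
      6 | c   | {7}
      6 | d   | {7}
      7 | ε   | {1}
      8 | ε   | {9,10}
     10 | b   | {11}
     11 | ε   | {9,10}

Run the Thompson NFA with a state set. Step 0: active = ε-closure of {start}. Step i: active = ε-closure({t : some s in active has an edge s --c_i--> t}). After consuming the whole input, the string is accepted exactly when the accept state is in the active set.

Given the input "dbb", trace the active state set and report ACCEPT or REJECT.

start: ε-closure({0}) = {0,2,4,6}
'd' @ 1: {1,7,8,9,10}  [accepting]
'b' @ 2: {9,10,11}  [accepting]
'b' @ 3: {9,10,11}  [accepting]
final: {9,10,11}; accept 9 in set

Answer: ACCEPT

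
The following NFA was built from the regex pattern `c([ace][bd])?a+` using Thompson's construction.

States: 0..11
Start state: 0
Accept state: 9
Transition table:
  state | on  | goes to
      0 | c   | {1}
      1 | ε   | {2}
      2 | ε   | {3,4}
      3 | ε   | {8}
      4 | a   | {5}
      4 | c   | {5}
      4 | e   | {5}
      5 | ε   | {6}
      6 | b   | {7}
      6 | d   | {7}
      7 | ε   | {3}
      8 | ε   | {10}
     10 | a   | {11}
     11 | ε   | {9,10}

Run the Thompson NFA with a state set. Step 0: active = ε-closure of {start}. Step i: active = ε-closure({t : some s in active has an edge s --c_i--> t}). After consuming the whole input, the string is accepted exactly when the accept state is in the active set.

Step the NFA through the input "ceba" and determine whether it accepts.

Answer: ACCEPT

Steps:
start: ε-closure({0}) = {0}
'c' @ 1: {1,2,3,4,8,10}
'e' @ 2: {5,6}
'b' @ 3: {3,7,8,10}
'a' @ 4: {9,10,11}  (accept∈set)
after full input: {9,10,11}  (accept=9 in)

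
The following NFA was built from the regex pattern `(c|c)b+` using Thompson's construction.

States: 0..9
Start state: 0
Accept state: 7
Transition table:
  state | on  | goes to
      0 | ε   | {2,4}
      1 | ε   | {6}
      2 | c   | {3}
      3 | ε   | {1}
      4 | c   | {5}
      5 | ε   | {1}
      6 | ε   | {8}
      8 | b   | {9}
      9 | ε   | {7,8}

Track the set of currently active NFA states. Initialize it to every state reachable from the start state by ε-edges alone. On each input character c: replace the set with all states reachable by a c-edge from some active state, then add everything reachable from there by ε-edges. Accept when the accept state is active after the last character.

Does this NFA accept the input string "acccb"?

S₀ = ε-closure({0}) = {0,2,4}
'a' @ 1: {}  — dead — no transitions
rest 'cccb' ignored (set empty)
after full input: {}  (accept=7 not in)

Answer: REJECT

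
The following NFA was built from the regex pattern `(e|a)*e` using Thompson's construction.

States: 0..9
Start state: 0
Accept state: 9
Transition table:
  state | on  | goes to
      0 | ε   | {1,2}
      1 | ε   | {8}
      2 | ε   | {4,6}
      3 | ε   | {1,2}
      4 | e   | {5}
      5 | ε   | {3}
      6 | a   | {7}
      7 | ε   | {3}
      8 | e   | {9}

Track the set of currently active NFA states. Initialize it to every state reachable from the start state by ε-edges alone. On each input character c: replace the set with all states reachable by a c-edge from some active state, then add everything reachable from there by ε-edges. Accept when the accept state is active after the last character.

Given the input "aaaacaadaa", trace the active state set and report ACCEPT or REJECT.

start: ε-closure({0}) = {0,1,2,4,6,8}
'a' @ 1: {1,2,3,4,6,7,8}
'a' @ 2: {1,2,3,4,6,7,8}
'a' @ 3: {1,2,3,4,6,7,8}
'a' @ 4: {1,2,3,4,6,7,8}
'c' @ 5: {}  — state set empty
rest 'aadaa' ignored (set empty)
final: {}; accept 9 not in set

Answer: REJECT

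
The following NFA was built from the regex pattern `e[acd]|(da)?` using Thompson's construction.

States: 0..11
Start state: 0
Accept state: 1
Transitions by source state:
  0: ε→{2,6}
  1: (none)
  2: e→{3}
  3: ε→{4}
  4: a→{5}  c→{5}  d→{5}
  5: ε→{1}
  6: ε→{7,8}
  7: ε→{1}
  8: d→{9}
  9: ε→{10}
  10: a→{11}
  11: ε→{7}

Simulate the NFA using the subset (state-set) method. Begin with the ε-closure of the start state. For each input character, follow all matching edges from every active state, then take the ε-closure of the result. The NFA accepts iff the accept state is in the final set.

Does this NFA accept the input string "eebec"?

Answer: REJECT

Steps:
initial (ε-close {0}): {0,1,2,6,7,8}
'e' @ 1: {3,4}
'e' @ 2: {}  — no active states
rest 'bec' ignored (set empty)
after full input: {}  (accept=1 not in)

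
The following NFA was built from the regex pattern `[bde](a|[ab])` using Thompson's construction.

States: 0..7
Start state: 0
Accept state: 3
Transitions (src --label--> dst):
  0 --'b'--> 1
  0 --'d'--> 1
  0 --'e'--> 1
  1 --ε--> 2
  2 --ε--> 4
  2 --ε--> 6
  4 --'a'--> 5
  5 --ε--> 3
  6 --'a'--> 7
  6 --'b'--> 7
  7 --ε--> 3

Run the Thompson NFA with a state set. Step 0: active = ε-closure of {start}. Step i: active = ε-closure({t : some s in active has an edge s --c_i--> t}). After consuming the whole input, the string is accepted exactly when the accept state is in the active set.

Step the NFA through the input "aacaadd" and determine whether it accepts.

start: ε-closure({0}) = {0}
'a' @ 1: {}  — no active states
rest 'acaadd' ignored (set empty)
final: {}; accept 3 not in set

Answer: REJECT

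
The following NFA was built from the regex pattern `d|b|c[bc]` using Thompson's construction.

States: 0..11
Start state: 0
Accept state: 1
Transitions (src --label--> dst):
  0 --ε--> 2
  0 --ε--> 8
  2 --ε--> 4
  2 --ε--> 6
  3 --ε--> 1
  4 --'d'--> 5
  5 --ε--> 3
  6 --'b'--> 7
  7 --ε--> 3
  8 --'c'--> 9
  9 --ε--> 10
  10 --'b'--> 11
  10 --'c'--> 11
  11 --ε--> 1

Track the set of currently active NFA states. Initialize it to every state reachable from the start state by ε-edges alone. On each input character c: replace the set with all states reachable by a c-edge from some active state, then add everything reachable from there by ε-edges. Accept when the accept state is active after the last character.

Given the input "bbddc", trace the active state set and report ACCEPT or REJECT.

Answer: REJECT

Steps:
S₀ = ε-closure({0}) = {0,2,4,6,8}
'b' @ 1: {1,3,7}  (accept∈set)
'b' @ 2: {}  — dead — no transitions
rest 'ddc' ignored (set empty)
end set {} — state 1 not in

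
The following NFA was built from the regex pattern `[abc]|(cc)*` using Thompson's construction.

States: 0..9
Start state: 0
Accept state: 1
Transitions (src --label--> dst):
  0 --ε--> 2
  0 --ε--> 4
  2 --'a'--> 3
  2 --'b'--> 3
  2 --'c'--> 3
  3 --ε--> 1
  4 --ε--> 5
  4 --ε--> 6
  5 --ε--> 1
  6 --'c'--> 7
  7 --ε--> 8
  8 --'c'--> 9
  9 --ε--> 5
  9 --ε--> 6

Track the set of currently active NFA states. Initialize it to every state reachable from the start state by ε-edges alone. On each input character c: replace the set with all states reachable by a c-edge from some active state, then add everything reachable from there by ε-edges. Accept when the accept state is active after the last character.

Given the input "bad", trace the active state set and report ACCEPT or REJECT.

initial (ε-close {0}): {0,1,2,4,5,6}
'b' @ 1: {1,3}  ✓accept
'a' @ 2: {}  — no active states
rest 'd' ignored (set empty)
end set {} — state 1 not in

Answer: REJECT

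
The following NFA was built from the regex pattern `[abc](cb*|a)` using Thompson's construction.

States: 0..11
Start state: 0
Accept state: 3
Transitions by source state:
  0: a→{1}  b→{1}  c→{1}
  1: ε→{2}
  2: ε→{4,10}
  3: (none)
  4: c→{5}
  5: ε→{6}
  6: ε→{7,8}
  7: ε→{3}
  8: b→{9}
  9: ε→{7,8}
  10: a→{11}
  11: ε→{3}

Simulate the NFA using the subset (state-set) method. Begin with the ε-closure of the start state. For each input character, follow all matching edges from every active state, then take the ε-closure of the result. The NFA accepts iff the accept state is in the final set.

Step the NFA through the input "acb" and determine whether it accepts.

Answer: ACCEPT

Trace:
start: ε-closure({0}) = {0}
'a' @ 1: {1,2,4,10}
'c' @ 2: {3,5,6,7,8}  [accepting]
'b' @ 3: {3,7,8,9}  [accepting]
after full input: {3,7,8,9}  (accept=3 in)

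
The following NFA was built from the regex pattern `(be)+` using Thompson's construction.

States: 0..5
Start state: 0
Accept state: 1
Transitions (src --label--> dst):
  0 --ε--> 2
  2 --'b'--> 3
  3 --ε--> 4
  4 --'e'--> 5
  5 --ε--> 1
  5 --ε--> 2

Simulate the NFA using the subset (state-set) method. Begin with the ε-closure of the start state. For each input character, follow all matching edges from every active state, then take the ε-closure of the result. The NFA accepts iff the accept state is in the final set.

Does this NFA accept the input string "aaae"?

Answer: REJECT

Steps:
start: ε-closure({0}) = {0,2}
'a' @ 1: {}  — state set empty
rest 'aae' ignored (set empty)
after full input: {}  (accept=1 not in)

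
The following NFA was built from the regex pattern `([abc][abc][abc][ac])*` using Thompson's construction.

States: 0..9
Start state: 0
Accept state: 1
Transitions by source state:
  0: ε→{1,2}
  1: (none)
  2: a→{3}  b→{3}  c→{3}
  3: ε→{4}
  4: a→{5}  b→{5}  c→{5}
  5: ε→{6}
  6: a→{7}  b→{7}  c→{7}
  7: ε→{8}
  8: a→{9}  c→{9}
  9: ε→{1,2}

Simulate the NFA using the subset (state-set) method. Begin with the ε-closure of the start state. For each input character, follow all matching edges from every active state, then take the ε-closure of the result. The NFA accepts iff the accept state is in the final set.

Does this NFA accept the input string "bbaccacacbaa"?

Answer: ACCEPT

Steps:
initial (ε-close {0}): {0,1,2}
'b' @ 1: {3,4}
'b' @ 2: {5,6}
'a' @ 3: {7,8}
'c' @ 4: {1,2,9}  [accepting]
'c' @ 5: {3,4}
'a' @ 6: {5,6}
'c' @ 7: {7,8}
'a' @ 8: {1,2,9}  [accepting]
'c' @ 9: {3,4}
'b' @ 10: {5,6}
'a' @ 11: {7,8}
'a' @ 12: {1,2,9}  [accepting]
after full input: {1,2,9}  (accept=1 in)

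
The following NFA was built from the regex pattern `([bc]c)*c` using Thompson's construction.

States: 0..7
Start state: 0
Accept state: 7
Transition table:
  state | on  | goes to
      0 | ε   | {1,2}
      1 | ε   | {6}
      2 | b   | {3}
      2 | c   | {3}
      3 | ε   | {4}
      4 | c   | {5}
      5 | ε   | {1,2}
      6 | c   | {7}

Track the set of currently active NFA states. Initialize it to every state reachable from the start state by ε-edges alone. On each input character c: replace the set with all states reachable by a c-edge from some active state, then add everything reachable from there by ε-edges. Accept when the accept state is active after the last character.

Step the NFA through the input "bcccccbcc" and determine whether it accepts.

start: ε-closure({0}) = {0,1,2,6}
'b' @ 1: {3,4}
'c' @ 2: {1,2,5,6}
'c' @ 3: {3,4,7}  ✓accept
'c' @ 4: {1,2,5,6}
'c' @ 5: {3,4,7}  ✓accept
'c' @ 6: {1,2,5,6}
'b' @ 7: {3,4}
'c' @ 8: {1,2,5,6}
'c' @ 9: {3,4,7}  ✓accept
after full input: {3,4,7}  (accept=7 in)

Answer: ACCEPT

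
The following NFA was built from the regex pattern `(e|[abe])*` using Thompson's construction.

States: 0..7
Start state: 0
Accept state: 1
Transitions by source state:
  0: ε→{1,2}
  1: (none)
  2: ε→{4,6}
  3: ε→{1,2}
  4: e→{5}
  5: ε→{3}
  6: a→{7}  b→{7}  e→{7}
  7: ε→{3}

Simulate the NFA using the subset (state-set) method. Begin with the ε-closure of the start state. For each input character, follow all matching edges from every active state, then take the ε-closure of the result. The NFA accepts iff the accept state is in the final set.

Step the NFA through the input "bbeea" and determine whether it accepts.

Answer: ACCEPT

Steps:
start: ε-closure({0}) = {0,1,2,4,6}
'b' @ 1: {1,2,3,4,6,7}  [accepting]
'b' @ 2: {1,2,3,4,6,7}  [accepting]
'e' @ 3: {1,2,3,4,5,6,7}  [accepting]
'e' @ 4: {1,2,3,4,5,6,7}  [accepting]
'a' @ 5: {1,2,3,4,6,7}  [accepting]
after full input: {1,2,3,4,6,7}  (accept=1 in)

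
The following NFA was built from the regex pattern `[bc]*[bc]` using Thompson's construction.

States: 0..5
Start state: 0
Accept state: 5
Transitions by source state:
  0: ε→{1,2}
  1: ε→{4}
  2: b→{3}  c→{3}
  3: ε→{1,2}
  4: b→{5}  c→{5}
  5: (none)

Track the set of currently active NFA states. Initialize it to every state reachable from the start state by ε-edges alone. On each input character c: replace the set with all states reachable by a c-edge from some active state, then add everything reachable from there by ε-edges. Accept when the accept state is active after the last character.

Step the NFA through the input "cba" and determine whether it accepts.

initial (ε-close {0}): {0,1,2,4}
'c' @ 1: {1,2,3,4,5}  [accepting]
'b' @ 2: {1,2,3,4,5}  [accepting]
'a' @ 3: {}  — dead — no transitions
after full input: {}  (accept=5 not in)

Answer: REJECT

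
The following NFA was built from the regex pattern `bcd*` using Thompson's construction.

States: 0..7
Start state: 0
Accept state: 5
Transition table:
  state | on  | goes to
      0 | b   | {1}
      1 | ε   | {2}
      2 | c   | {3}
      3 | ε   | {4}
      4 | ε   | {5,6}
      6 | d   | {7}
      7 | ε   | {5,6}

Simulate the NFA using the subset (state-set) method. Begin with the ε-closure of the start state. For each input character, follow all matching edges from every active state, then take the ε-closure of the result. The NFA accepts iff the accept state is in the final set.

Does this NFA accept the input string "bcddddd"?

Answer: ACCEPT

Steps:
S₀ = ε-closure({0}) = {0}
'b' @ 1: {1,2}
'c' @ 2: {3,4,5,6}  ✓accept
'd' @ 3: {5,6,7}  ✓accept
'd' @ 4: {5,6,7}  ✓accept
'd' @ 5: {5,6,7}  ✓accept
'd' @ 6: {5,6,7}  ✓accept
'd' @ 7: {5,6,7}  ✓accept
final: {5,6,7}; accept 5 in set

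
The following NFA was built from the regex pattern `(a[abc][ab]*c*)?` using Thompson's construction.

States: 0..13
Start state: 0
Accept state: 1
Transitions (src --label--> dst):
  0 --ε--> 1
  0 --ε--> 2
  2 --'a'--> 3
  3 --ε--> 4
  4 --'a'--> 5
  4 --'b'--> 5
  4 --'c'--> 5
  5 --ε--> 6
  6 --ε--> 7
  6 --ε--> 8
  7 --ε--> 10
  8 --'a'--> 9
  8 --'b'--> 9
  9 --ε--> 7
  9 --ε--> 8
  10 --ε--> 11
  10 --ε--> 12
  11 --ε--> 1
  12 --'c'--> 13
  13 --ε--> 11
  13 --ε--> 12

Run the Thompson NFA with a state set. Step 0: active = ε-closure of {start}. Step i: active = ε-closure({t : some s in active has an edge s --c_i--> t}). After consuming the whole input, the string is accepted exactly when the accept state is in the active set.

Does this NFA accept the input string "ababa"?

initial (ε-close {0}): {0,1,2}
'a' @ 1: {3,4}
'b' @ 2: {1,5,6,7,8,10,11,12}  ✓accept
'a' @ 3: {1,7,8,9,10,11,12}  ✓accept
'b' @ 4: {1,7,8,9,10,11,12}  ✓accept
'a' @ 5: {1,7,8,9,10,11,12}  ✓accept
after full input: {1,7,8,9,10,11,12}  (accept=1 in)

Answer: ACCEPT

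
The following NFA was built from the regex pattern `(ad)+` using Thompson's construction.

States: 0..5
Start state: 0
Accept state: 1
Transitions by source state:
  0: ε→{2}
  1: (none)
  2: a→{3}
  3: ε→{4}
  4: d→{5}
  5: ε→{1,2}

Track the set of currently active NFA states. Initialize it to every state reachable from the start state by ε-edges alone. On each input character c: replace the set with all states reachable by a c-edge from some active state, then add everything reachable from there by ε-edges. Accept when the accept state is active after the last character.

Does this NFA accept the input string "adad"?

S₀ = ε-closure({0}) = {0,2}
'a' @ 1: {3,4}
'd' @ 2: {1,2,5}  ✓accept
'a' @ 3: {3,4}
'd' @ 4: {1,2,5}  ✓accept
end set {1,2,5} — state 1 in

Answer: ACCEPT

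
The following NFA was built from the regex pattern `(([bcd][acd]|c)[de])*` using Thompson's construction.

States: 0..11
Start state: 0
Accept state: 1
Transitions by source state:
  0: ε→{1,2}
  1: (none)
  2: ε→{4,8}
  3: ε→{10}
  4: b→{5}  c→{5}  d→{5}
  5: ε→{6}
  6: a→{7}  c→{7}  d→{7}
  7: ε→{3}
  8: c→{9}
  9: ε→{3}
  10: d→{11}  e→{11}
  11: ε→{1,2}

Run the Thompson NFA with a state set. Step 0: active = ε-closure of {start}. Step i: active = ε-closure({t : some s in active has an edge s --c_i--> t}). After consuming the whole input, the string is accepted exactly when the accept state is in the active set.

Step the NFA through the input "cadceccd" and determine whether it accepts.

Answer: ACCEPT

Steps:
start: ε-closure({0}) = {0,1,2,4,8}
'c' @ 1: {3,5,6,9,10}
'a' @ 2: {3,7,10}
'd' @ 3: {1,2,4,8,11}  (accept∈set)
'c' @ 4: {3,5,6,9,10}
'e' @ 5: {1,2,4,8,11}  (accept∈set)
'c' @ 6: {3,5,6,9,10}
'c' @ 7: {3,7,10}
'd' @ 8: {1,2,4,8,11}  (accept∈set)
final: {1,2,4,8,11}; accept 1 in set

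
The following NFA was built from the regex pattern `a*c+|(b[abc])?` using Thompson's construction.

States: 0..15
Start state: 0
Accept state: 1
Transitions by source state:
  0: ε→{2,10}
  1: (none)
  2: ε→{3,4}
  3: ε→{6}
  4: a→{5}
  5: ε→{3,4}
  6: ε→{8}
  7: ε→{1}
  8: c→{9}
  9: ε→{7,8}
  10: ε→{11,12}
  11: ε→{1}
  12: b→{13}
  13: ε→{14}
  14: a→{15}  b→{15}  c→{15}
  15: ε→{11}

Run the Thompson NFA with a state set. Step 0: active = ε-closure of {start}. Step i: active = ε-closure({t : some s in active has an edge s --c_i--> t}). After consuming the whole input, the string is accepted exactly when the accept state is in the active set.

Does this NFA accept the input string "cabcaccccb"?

Answer: REJECT

Steps:
S₀ = ε-closure({0}) = {0,1,2,3,4,6,8,10,11,12}
'c' @ 1: {1,7,8,9}  [accepting]
'a' @ 2: {}  — dead — no transitions
rest 'bcaccccb' ignored (set empty)
end set {} — state 1 not in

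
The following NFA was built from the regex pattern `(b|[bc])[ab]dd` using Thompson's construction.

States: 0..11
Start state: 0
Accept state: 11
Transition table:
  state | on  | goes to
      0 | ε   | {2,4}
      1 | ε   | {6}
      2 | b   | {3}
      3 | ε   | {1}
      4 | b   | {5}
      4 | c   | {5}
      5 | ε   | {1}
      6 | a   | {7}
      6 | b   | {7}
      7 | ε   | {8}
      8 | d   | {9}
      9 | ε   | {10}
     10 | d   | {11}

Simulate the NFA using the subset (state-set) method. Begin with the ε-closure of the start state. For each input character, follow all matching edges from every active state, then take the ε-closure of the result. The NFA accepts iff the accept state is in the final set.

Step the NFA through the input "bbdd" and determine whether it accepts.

Answer: ACCEPT

Steps:
S₀ = ε-closure({0}) = {0,2,4}
'b' @ 1: {1,3,5,6}
'b' @ 2: {7,8}
'd' @ 3: {9,10}
'd' @ 4: {11}  [accepting]
after full input: {11}  (accept=11 in)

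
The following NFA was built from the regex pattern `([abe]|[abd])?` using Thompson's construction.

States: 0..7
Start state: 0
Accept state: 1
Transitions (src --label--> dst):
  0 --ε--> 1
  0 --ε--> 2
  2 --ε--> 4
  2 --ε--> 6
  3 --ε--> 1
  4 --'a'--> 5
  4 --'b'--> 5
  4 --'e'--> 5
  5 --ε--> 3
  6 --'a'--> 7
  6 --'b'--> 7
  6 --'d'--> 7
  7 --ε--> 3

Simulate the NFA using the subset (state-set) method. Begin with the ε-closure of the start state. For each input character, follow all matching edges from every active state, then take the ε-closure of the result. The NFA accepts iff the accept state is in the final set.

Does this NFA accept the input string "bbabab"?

Answer: REJECT

Trace:
initial (ε-close {0}): {0,1,2,4,6}
'b' @ 1: {1,3,5,7}  (accept∈set)
'b' @ 2: {}  — state set empty
rest 'abab' ignored (set empty)
after full input: {}  (accept=1 not in)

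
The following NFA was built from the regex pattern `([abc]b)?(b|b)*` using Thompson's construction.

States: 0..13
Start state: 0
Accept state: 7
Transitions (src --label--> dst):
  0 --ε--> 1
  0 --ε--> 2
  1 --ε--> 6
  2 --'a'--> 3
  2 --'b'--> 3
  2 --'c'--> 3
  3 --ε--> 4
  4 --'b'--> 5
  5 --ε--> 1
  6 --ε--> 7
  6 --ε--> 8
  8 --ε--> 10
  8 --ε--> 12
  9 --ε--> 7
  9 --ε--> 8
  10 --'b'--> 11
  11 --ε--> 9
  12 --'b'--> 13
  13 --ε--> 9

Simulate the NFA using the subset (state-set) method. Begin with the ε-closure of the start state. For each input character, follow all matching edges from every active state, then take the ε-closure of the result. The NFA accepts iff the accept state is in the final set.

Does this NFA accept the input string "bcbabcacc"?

Answer: REJECT

Derivation:
initial (ε-close {0}): {0,1,2,6,7,8,10,12}
'b' @ 1: {3,4,7,8,9,10,11,12,13}  (accept∈set)
'c' @ 2: {}  — no active states
rest 'babcacc' ignored (set empty)
end set {} — state 7 not in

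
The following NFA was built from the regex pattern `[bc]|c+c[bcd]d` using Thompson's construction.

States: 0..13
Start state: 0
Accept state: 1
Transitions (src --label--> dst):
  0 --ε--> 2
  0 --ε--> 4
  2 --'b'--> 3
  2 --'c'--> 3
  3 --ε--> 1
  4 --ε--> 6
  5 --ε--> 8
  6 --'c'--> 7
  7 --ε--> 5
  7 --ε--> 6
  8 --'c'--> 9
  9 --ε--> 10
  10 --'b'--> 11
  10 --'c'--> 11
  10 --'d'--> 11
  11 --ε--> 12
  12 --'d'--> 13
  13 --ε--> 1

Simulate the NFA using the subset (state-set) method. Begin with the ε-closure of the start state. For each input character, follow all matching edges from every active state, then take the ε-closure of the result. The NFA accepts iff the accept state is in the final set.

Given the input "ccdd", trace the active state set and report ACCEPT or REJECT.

Answer: ACCEPT

Trace:
initial (ε-close {0}): {0,2,4,6}
'c' @ 1: {1,3,5,6,7,8}  ✓accept
'c' @ 2: {5,6,7,8,9,10}
'd' @ 3: {11,12}
'd' @ 4: {1,13}  ✓accept
end set {1,13} — state 1 in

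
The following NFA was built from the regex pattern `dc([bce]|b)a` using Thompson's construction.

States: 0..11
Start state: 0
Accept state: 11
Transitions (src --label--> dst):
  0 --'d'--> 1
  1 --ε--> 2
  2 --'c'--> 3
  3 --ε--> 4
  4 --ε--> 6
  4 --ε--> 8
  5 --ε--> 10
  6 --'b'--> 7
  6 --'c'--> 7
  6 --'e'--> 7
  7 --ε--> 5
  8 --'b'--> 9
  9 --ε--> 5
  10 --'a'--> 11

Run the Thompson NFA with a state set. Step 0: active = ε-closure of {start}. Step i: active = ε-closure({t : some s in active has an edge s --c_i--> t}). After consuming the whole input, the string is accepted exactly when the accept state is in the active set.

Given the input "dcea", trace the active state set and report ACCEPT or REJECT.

S₀ = ε-closure({0}) = {0}
'd' @ 1: {1,2}
'c' @ 2: {3,4,6,8}
'e' @ 3: {5,7,10}
'a' @ 4: {11}  [accepting]
final: {11}; accept 11 in set

Answer: ACCEPT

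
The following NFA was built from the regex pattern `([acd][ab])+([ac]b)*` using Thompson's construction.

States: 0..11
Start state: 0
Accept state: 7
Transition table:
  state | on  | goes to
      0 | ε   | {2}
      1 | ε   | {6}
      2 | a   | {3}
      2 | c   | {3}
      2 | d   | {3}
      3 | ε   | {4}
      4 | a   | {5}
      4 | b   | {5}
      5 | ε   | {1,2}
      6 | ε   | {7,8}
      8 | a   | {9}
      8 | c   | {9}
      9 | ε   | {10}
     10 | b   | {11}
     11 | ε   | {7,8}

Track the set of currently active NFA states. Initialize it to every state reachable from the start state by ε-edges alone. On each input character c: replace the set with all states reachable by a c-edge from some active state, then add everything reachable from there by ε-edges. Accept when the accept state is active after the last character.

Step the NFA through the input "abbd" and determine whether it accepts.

start: ε-closure({0}) = {0,2}
'a' @ 1: {3,4}
'b' @ 2: {1,2,5,6,7,8}  (accept∈set)
'b' @ 3: {}  — no active states
rest 'd' ignored (set empty)
after full input: {}  (accept=7 not in)

Answer: REJECT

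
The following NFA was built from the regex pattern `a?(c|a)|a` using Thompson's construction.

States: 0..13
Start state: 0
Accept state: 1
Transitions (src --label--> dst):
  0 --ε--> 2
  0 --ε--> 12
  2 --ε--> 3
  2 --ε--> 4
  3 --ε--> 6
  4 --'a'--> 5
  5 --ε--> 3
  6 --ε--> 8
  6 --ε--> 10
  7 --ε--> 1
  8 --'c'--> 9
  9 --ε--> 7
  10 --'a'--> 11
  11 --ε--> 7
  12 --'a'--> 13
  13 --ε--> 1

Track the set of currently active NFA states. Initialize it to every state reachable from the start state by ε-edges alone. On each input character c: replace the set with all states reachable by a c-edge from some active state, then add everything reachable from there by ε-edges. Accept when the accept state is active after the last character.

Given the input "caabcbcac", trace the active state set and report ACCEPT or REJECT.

Answer: REJECT

Steps:
S₀ = ε-closure({0}) = {0,2,3,4,6,8,10,12}
'c' @ 1: {1,7,9}  (accept∈set)
'a' @ 2: {}  — no active states
rest 'abcbcac' ignored (set empty)
final: {}; accept 1 not in set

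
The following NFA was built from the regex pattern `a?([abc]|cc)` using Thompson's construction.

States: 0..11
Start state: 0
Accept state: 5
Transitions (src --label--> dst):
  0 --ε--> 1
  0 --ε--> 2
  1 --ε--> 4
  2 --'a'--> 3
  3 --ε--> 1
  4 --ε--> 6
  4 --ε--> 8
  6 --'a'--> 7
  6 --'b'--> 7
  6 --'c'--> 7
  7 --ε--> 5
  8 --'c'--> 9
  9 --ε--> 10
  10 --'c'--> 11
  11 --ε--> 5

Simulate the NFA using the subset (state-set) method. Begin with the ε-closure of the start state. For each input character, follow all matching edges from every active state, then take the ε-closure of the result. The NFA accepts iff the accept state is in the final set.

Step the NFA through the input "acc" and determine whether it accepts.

Answer: ACCEPT

Derivation:
S₀ = ε-closure({0}) = {0,1,2,4,6,8}
'a' @ 1: {1,3,4,5,6,7,8}  (accept∈set)
'c' @ 2: {5,7,9,10}  (accept∈set)
'c' @ 3: {5,11}  (accept∈set)
final: {5,11}; accept 5 in set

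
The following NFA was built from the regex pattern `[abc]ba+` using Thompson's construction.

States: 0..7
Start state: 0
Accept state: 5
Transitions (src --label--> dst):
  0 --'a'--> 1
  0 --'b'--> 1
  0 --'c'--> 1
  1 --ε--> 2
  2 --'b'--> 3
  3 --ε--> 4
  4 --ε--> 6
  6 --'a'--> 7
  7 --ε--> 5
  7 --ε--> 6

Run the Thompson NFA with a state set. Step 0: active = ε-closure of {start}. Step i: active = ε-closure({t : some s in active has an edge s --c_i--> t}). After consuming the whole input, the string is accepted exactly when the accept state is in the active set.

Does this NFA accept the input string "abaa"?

Answer: ACCEPT

Derivation:
S₀ = ε-closure({0}) = {0}
'a' @ 1: {1,2}
'b' @ 2: {3,4,6}
'a' @ 3: {5,6,7}  ✓accept
'a' @ 4: {5,6,7}  ✓accept
end set {5,6,7} — state 5 in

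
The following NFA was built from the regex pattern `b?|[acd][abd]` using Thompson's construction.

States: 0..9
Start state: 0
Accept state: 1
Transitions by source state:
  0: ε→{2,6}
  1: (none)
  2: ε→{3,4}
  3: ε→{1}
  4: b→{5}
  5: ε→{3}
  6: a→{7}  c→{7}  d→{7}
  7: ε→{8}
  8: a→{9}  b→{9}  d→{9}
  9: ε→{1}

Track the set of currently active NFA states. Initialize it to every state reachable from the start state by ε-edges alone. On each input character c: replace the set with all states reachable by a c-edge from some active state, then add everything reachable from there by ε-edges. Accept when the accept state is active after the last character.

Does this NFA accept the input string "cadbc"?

Answer: REJECT

Steps:
S₀ = ε-closure({0}) = {0,1,2,3,4,6}
'c' @ 1: {7,8}
'a' @ 2: {1,9}  ✓accept
'd' @ 3: {}  — state set empty
rest 'bc' ignored (set empty)
after full input: {}  (accept=1 not in)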